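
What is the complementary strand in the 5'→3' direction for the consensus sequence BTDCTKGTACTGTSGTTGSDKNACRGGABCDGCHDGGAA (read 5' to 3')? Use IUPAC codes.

5'-TTCCHDGCHGVTCCYGTNMHSCAACSACAGTACMAGHAV-3'

Standard pairs A↔T, G↔C; ambiguity codes pair R↔Y, K↔M, S↔S, B↔V, D↔H, N↔N. Complement (VAHGAMCATGACASCAACSHMNTGYCCTVGHCGDHCCTT), then reverse for 5'→3'.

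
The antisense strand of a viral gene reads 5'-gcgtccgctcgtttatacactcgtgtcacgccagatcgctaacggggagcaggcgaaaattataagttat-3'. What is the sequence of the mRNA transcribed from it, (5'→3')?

5'-AUAACUUAUAAUUUUCGCCUGCUCCCCGUUAGCGAUCUGGCGUGACACGAGUGUAUAAACGAGCGGACGC-3'

The mRNA has the sequence of the coding strand (reverse complement of the template) with T→U. Reverse complement of GCGTCCGCTCGTTTATACACTCGTGTCACGCCAGATCGCTAACGGGGAGCAGGCGAAAATTATAAGTTAT is ATAACTTATAATTTTCGCCTGCTCCCCGTTAGCGATCTGGCGTGACACGAGTGTATAAACGAGCGGACGC; then T→U.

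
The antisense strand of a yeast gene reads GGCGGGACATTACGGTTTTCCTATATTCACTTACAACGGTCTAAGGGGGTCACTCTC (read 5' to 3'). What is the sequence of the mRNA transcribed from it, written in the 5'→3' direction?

5'-GAGAGUGACCCCCUUAGACCGUUGUAAGUGAAUAUAGGAAAACCGUAAUGUCCCGCC-3'

RNA polymerase reads the template 3'→5' and synthesizes mRNA 5'→3' by base-pairing (A→U, T→A, G↔C). The complement of the template is CCGCCCTGTAATGCCAAAAGGATATAAGTGAATGTTGCCAGATTCCCCCAGTGAGAG; antiparallel, so 5'→3' the coding strand is GAGAGTGACCCCCTTAGACCGTTGTAAGTGAATATAGGAAAACCGTAATGTCCCGCC. Replace T with U for the mRNA.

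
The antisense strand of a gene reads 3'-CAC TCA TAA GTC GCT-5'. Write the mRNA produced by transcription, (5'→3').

5'-GUGAGUAUUCAGCGA-3'

Reading the template 3'→5' as shown, RNA polymerase pairs each base (A→U, T→A, G↔C) to build mRNA 5'→3' directly.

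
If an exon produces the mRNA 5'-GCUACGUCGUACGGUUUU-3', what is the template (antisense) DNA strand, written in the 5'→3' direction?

Replace U with T to get the coding DNA strand: GCTACGTCGTACGGTTTT. The template strand is its reverse complement (complement CGATGCAGCATGCCAAAA, then reverse).

5'-AAAACCGTACGACGTAGC-3'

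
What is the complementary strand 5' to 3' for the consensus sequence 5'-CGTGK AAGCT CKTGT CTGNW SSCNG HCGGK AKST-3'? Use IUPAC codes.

5′-ASMTMCCGDCNGSSWNCAGACAMGAGCTTMCACG-3′

Standard pairs A↔T, G↔C; ambiguity codes pair K↔M, W↔W, S↔S, H↔D, N↔N. Complement (GCACMTTCGAGMACAGACNWSSGNCDGCCMTMSA), then reverse for 5'→3'.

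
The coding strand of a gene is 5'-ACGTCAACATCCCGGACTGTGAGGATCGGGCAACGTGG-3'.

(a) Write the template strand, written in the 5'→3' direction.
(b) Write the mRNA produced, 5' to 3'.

(a) 5'-CCACGTTGCCCGATCCTCACAGTCCGGGATGTTGACGT-3'
(b) 5'-ACGUCAACAUCCCGGACUGUGAGGAUCGGGCAACGUGG-3'

(a) The template strand is the reverse complement of the coding strand: complement TGCAGTTGTAGGGCCTGACACTCCTAGCCCGTTGCACC, then reverse.
(b) mRNA matches the coding strand with T→U.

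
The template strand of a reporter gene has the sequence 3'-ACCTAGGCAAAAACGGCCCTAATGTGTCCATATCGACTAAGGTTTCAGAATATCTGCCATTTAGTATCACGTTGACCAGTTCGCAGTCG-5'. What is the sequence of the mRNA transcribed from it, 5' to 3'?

Reading the template 3'→5' as shown, RNA polymerase pairs each base (A→U, T→A, G↔C) to build mRNA 5'→3' directly.

5′-UGGAUCCGUUUUUGCCGGGAUUACACAGGUAUAGCUGAUUCCAAAGUCUUAUAGACGGUAAAUCAUAGUGCAACUGGUCAAGCGUCAGC-3′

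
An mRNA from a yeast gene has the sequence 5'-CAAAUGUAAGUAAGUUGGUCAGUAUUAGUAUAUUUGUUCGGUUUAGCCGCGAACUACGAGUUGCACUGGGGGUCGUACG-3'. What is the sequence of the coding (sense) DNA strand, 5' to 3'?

5'-CAAATGTAAGTAAGTTGGTCAGTATTAGTATATTTGTTCGGTTTAGCCGCGAACTACGAGTTGCACTGGGGGTCGTACG-3'

The coding DNA strand has the same 5'→3' sequence as the mRNA with U replaced by T.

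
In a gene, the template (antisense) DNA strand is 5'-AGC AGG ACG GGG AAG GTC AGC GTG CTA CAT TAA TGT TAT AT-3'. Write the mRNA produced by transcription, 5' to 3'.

5′-AUAUAACAUUAAUGUAGCACGCUGACCUUCCCCGUCCUGCU-3′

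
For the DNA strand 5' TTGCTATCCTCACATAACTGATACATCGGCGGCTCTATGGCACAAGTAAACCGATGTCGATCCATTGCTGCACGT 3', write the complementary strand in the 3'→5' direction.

Base-pairing A↔T, G↔C gives the complement. The complementary strand is antiparallel, so paired with a 5'→3' strand it runs 3'→5'.

3'-AACGATAGGAGTGTATTGACTATGTAGCCGCCGAGATACCGTGTTCATTTGGCTACAGCTAGGTAACGACGTGCA-5'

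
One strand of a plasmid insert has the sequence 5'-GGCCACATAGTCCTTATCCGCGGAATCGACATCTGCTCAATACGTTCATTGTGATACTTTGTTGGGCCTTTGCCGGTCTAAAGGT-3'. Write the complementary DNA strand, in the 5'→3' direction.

Pairing A↔T and G↔C gives CCGGTGTATCAGGAATAGGCGCCTTAGCTGTAGACGAGTTATGCAAGTAACACTATGAAACAACCCGGAAACGGCCAGATTTCCA, running 3'→5'. Reverse for the 5'→3' convention.

5'-ACCTTTAGACCGGCAAAGGCCCAACAAAGTATCACAATGAACGTATTGAGCAGATGTCGATTCCGCGGATAAGGACTATGTGGCC-3'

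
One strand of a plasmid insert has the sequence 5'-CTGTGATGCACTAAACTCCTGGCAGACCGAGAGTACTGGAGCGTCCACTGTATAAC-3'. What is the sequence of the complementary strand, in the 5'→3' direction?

5'-GTTATACAGTGGACGCTCCAGTACTCTCGGTCTGCCAGGAGTTTAGTGCATCACAG-3'

Pairing A↔T and G↔C gives GACACTACGTGATTTGAGGACCGTCTGGCTCTCATGACCTCGCAGGTGACATATTG, running 3'→5'. Reverse for the 5'→3' convention.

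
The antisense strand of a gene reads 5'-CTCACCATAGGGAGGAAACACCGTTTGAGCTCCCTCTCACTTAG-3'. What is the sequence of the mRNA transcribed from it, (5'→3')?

5'-CUAAGUGAGAGGGAGCUCAAACGGUGUUUCCUCCCUAUGGUGAG-3'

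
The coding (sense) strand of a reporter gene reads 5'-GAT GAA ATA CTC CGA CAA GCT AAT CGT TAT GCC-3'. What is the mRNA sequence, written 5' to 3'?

mRNA has the coding-strand sequence with U in place of T.

5'-GAUGAAAUACUCCGACAAGCUAAUCGUUAUGCC-3'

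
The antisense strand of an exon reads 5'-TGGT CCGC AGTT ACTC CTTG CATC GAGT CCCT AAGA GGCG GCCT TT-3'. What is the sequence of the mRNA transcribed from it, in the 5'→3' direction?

5′-AAAGGCCGCCUCUUAGGGACUCGAUGCAAGGAGUAACUGCGGACCA-3′

The mRNA has the sequence of the coding strand (reverse complement of the template) with T→U. Reverse complement of TGGTCCGCAGTTACTCCTTGCATCGAGTCCCTAAGAGGCGGCCTTT is AAAGGCCGCCTCTTAGGGACTCGATGCAAGGAGTAACTGCGGACCA; then T→U.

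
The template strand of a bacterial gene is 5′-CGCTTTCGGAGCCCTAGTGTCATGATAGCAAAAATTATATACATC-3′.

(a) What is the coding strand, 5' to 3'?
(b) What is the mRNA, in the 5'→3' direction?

(a) 5'-GATGTATATAATTTTTGCTATCATGACACTAGGGCTCCGAAAGCG-3'
(b) 5'-GAUGUAUAUAAUUUUUGCUAUCAUGACACUAGGGCUCCGAAAGCG-3'

(a) The coding strand is the reverse complement of the template: complement GCGAAAGCCTCGGGATCACAGTACTATCGTTTTTAATATATGTAG, then reverse.
(b) mRNA has the coding-strand sequence with T→U.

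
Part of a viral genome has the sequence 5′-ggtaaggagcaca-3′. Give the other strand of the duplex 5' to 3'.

Pairing A↔T and G↔C gives CCATTCCTCGTGT, running 3'→5'. Reverse for the 5'→3' convention.

5'-TGTGCTCCTTACC-3'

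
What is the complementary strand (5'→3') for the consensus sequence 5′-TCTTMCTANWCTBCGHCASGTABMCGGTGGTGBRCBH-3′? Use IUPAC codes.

Standard pairs A↔T, G↔C; ambiguity codes pair R↔Y, M↔K, W↔W, S↔S, B↔V, H↔D, N↔N. Complement (AGAAKGATNWGAVGCDGTSCATVKGCCACCACVYGVD), then reverse for 5'→3'.

5'-DVGYVCACCACCGKVTACSTGDCGVAGWNTAGKAAGA-3'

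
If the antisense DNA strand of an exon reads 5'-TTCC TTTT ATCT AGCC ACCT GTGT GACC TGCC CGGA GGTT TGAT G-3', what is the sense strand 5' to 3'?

5'-CATCAAACCTCCGGGCAGGTCACACAGGTGGCTAGATAAAAGGAA-3'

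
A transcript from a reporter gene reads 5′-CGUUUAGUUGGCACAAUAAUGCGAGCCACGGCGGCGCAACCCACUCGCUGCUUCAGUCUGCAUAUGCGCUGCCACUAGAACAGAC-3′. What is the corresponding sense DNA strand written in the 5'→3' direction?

The coding DNA strand has the same 5'→3' sequence as the mRNA with U replaced by T.

5'-CGTTTAGTTGGCACAATAATGCGAGCCACGGCGGCGCAACCCACTCGCTGCTTCAGTCTGCATATGCGCTGCCACTAGAACAGAC-3'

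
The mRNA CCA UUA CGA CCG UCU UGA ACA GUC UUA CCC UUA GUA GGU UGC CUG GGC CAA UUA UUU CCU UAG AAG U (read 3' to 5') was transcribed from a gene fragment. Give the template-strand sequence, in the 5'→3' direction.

5'-GGTAATGCTGGCAGAACTTGTCAGAATGGGAATCATCCAACGGACCCGGTTAATAAAGGAATCTTCA-3'

Written 5'→3' the mRNA is UGAAGAUUCCUUUAUUAACCGGGUCCGUUGGAUGAUUCCCAUUCUGACAAGUUCUGCCAGCAUUACC, so the coding DNA strand is TGAAGATTCCTTTATTAACCGGGTCCGTTGGATGATTCCCATTCTGACAAGTTCTGCCAGCATTACC. The template is its reverse complement.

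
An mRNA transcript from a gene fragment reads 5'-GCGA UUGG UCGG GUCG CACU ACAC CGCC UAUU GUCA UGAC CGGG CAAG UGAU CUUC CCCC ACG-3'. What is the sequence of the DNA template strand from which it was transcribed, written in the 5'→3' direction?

5'-CGTGGGGGAAGATCACTTGCCCGGTCATGACAATAGGCGGTGTAGTGCGACCCGACCAATCGC-3'

Replace U with T to get the coding DNA strand: GCGATTGGTCGGGTCGCACTACACCGCCTATTGTCATGACCGGGCAAGTGATCTTCCCCCACG. The template strand is its reverse complement (complement CGCTAACCAGCCCAGCGTGATGTGGCGGATAACAGTACTGGCCCGTTCACTAGAAGGGGGTGC, then reverse).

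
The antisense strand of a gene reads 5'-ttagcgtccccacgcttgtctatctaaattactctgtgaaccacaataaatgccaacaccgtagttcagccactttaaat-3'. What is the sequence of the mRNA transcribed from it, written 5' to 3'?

RNA polymerase reads the template 3'→5' and synthesizes mRNA 5'→3' by base-pairing (A→U, T→A, G↔C). The complement of the template is AATCGCAGGGGTGCGAACAGATAGATTTAATGAGACACTTGGTGTTATTTACGGTTGTGGCATCAAGTCGGTGAAATTTA; antiparallel, so 5'→3' the coding strand is ATTTAAAGTGGCTGAACTACGGTGTTGGCATTTATTGTGGTTCACAGAGTAATTTAGATAGACAAGCGTGGGGACGCTAA. Replace T with U for the mRNA.

5'-AUUUAAAGUGGCUGAACUACGGUGUUGGCAUUUAUUGUGGUUCACAGAGUAAUUUAGAUAGACAAGCGUGGGGACGCUAA-3'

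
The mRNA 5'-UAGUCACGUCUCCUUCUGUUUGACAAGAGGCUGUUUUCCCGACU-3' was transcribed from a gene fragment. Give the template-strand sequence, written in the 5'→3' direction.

5'-AGTCGGGAAAACAGCCTCTTGTCAAACAGAAGGAGACGTGACTA-3'

Replace U with T to get the coding DNA strand: TAGTCACGTCTCCTTCTGTTTGACAAGAGGCTGTTTTCCCGACT. The template strand is its reverse complement (complement ATCAGTGCAGAGGAAGACAAACTGTTCTCCGACAAAAGGGCTGA, then reverse).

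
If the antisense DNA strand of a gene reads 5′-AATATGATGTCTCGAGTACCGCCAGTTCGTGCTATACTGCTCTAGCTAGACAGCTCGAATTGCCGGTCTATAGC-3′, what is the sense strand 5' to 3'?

5'-GCTATAGACCGGCAATTCGAGCTGTCTAGCTAGAGCAGTATAGCACGAACTGGCGGTACTCGAGACATCATATT-3'

The coding strand is complementary and antiparallel to the template: take the complement (A↔T, G↔C) and reverse.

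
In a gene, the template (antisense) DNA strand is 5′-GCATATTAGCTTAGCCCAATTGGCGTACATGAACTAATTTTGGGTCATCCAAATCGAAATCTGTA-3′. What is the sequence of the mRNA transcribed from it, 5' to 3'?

RNA polymerase reads the template 3'→5' and synthesizes mRNA 5'→3' by base-pairing (A→U, T→A, G↔C). The complement of the template is CGTATAATCGAATCGGGTTAACCGCATGTACTTGATTAAAACCCAGTAGGTTTAGCTTTAGACAT; antiparallel, so 5'→3' the coding strand is TACAGATTTCGATTTGGATGACCCAAAATTAGTTCATGTACGCCAATTGGGCTAAGCTAATATGC. Replace T with U for the mRNA.

5'-UACAGAUUUCGAUUUGGAUGACCCAAAAUUAGUUCAUGUACGCCAAUUGGGCUAAGCUAAUAUGC-3'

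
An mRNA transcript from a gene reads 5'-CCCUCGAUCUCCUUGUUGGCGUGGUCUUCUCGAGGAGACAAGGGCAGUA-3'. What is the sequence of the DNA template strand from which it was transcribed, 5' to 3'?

5'-TACTGCCCTTGTCTCCTCGAGAAGACCACGCCAACAAGGAGATCGAGGG-3'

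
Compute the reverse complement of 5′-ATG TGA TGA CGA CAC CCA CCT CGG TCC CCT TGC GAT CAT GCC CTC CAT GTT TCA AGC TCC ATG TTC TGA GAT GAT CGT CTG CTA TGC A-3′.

5'-TGCATAGCAGACGATCATCTCAGAACATGGAGCTTGAAACATGGAGGGCATGATCGCAAGGGGACCGAGGTGGGTGTCGTCATCACAT-3'

Reading the sequence 3'→5' and pairing each base (A↔T, G↔C) gives the reverse complement directly.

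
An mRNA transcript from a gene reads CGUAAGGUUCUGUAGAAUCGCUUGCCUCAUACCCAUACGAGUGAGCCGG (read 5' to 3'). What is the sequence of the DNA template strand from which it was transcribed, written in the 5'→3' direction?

Replace U with T to get the coding DNA strand: CGTAAGGTTCTGTAGAATCGCTTGCCTCATACCCATACGAGTGAGCCGG. The template strand is its reverse complement (complement GCATTCCAAGACATCTTAGCGAACGGAGTATGGGTATGCTCACTCGGCC, then reverse).

5′-CCGGCTCACTCGTATGGGTATGAGGCAAGCGATTCTACAGAACCTTACG-3′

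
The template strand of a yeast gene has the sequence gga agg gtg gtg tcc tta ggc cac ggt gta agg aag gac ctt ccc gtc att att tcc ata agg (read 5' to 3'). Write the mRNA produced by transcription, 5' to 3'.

5'-CCUUAUGGAAAUAAUGACGGGAAGGUCCUUCCUUACACCGUGGCCUAAGGACACCACCCUUCC-3'

The mRNA has the sequence of the coding strand (reverse complement of the template) with T→U. Reverse complement of GGAAGGGTGGTGTCCTTAGGCCACGGTGTAAGGAAGGACCTTCCCGTCATTATTTCCATAAGG is CCTTATGGAAATAATGACGGGAAGGTCCTTCCTTACACCGTGGCCTAAGGACACCACCCTTCC; then T→U.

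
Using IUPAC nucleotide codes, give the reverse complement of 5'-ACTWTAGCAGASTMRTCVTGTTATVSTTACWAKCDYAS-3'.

5′-STRHGMTWGTAASBATAACABGAYKASTCTGCTAWAGT-3′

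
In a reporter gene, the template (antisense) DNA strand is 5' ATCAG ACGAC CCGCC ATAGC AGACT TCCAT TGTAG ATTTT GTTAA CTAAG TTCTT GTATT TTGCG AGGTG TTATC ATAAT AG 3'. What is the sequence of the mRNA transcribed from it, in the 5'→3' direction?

5'-CUAUUAUGAUAACACCUCGCAAAAUACAAGAACUUAGUUAACAAAAUCUACAAUGGAAGUCUGCUAUGGCGGGUCGUCUGAU-3'

The mRNA has the sequence of the coding strand (reverse complement of the template) with T→U. Reverse complement of ATCAGACGACCCGCCATAGCAGACTTCCATTGTAGATTTTGTTAACTAAGTTCTTGTATTTTGCGAGGTGTTATCATAATAG is CTATTATGATAACACCTCGCAAAATACAAGAACTTAGTTAACAAAATCTACAATGGAAGTCTGCTATGGCGGGTCGTCTGAT; then T→U.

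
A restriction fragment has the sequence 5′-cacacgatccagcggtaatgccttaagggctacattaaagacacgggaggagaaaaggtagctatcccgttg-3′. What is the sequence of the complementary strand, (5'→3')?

5'-CAACGGGATAGCTACCTTTTCTCCTCCCGTGTCTTTAATGTAGCCCTTAAGGCATTACCGCTGGATCGTGTG-3'

Pairing A↔T and G↔C gives GTGTGCTAGGTCGCCATTACGGAATTCCCGATGTAATTTCTGTGCCCTCCTCTTTTCCATCGATAGGGCAAC, running 3'→5'. Reverse for the 5'→3' convention.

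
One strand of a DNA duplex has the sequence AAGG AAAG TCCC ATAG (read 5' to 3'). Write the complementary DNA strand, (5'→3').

5'-CTATGGGACTTTCCTT-3'

The complement of AAGGAAAGTCCCATAG is TTCCTTTCAGGGTATC (A↔T, G↔C). DNA strands are antiparallel, so the complementary strand runs 3'→5'; reversing gives the 5'→3' form.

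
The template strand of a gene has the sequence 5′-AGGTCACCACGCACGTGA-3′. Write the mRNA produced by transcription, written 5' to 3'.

The mRNA has the sequence of the coding strand (reverse complement of the template) with T→U. Reverse complement of AGGTCACCACGCACGTGA is TCACGTGCGTGGTGACCT; then T→U.

5'-UCACGUGCGUGGUGACCU-3'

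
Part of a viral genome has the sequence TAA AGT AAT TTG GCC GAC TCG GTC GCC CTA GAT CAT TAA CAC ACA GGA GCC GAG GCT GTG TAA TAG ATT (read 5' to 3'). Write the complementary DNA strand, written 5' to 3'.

5'-AATCTATTACACAGCCTCGGCTCCTGTGTGTTAATGATCTAGGGCGACCGAGTCGGCCAAATTACTTTA-3'

Pairing A↔T and G↔C gives ATTTCATTAAACCGGCTGAGCCAGCGGGATCTAGTAATTGTGTGTCCTCGGCTCCGACACATTATCTAA, running 3'→5'. Reverse for the 5'→3' convention.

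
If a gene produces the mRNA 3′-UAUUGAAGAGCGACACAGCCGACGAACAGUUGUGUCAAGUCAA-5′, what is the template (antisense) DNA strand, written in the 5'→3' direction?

Written 5'→3' the mRNA is AACUGAACUGUGUUGACAAGCAGCCGACACAGCGAGAAGUUAU, so the coding DNA strand is AACTGAACTGTGTTGACAAGCAGCCGACACAGCGAGAAGTTAT. The template is its reverse complement.

5'-ATAACTTCTCGCTGTGTCGGCTGCTTGTCAACACAGTTCAGTT-3'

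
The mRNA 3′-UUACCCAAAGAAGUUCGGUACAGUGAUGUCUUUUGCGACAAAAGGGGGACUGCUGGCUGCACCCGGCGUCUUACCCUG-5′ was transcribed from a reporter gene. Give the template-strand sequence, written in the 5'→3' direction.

5'-AATGGGTTTCTTCAAGCCATGTCACTACAGAAAACGCTGTTTTCCCCCTGACGACCGACGTGGGCCGCAGAATGGGAC-3'

Written 5'→3' the mRNA is GUCCCAUUCUGCGGCCCACGUCGGUCGUCAGGGGGAAAACAGCGUUUUCUGUAGUGACAUGGCUUGAAGAAACCCAUU, so the coding DNA strand is GTCCCATTCTGCGGCCCACGTCGGTCGTCAGGGGGAAAACAGCGTTTTCTGTAGTGACATGGCTTGAAGAAACCCATT. The template is its reverse complement.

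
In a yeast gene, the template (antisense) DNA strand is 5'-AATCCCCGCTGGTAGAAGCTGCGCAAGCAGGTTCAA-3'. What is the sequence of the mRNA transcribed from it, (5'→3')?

The mRNA has the sequence of the coding strand (reverse complement of the template) with T→U. Reverse complement of AATCCCCGCTGGTAGAAGCTGCGCAAGCAGGTTCAA is TTGAACCTGCTTGCGCAGCTTCTACCAGCGGGGATT; then T→U.

5'-UUGAACCUGCUUGCGCAGCUUCUACCAGCGGGGAUU-3'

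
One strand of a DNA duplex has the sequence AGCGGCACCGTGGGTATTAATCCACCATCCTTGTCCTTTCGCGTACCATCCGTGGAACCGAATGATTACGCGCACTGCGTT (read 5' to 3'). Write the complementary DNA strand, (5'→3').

5′-AACGCAGTGCGCGTAATCATTCGGTTCCACGGATGGTACGCGAAAGGACAAGGATGGTGGATTAATACCCACGGTGCCGCT-3′

Pairing A↔T and G↔C gives TCGCCGTGGCACCCATAATTAGGTGGTAGGAACAGGAAAGCGCATGGTAGGCACCTTGGCTTACTAATGCGCGTGACGCAA, running 3'→5'. Reverse for the 5'→3' convention.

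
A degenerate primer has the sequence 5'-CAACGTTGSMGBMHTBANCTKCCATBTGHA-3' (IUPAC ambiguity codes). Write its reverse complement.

5'-TDCAVATGGMAGNTVADKVCKSCAACGTTG-3'

Standard pairs A↔T, G↔C; ambiguity codes pair M↔K, S↔S, B↔V, H↔D, N↔N. Complement (GTTGCAACSKCVKDAVTNGAMGGTAVACDT), then reverse for 5'→3'.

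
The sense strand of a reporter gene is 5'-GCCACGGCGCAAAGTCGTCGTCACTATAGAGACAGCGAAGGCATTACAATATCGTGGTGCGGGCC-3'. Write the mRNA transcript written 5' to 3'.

5'-GCCACGGCGCAAAGUCGUCGUCACUAUAGAGACAGCGAAGGCAUUACAAUAUCGUGGUGCGGGCC-3'

mRNA has the coding-strand sequence with U in place of T.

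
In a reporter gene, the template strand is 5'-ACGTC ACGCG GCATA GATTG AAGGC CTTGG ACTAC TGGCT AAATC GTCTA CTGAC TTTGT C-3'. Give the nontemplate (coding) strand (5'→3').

The coding strand is complementary and antiparallel to the template: take the complement (A↔T, G↔C) and reverse.

5′-GACAAAGTCAGTAGACGATTTAGCCAGTAGTCCAAGGCCTTCAATCTATGCCGCGTGACGT-3′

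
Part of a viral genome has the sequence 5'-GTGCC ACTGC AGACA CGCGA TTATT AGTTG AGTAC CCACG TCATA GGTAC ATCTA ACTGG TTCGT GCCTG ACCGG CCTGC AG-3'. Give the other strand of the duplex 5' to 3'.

The complement of GTGCCACTGCAGACACGCGATTATTAGTTGAGTACCCACGTCATAGGTACATCTAACTGGTTCGTGCCTGACCGGCCTGCAG is CACGGTGACGTCTGTGCGCTAATAATCAACTCATGGGTGCAGTATCCATGTAGATTGACCAAGCACGGACTGGCCGGACGTC (A↔T, G↔C). DNA strands are antiparallel, so the complementary strand runs 3'→5'; reversing gives the 5'→3' form.

5'-CTGCAGGCCGGTCAGGCACGAACCAGTTAGATGTACCTATGACGTGGGTACTCAACTAATAATCGCGTGTCTGCAGTGGCAC-3'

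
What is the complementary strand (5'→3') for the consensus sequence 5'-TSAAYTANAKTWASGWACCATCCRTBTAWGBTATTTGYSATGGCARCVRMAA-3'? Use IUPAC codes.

Standard pairs A↔T, G↔C; ambiguity codes pair R↔Y, M↔K, W↔W, S↔S, B↔V, N↔N. Complement (ASTTRATNTMAWTSCWTGGTAGGYAVATWCVATAAACRSTACCGTYGBYKTT), then reverse for 5'→3'.

5'-TTKYBGYTGCCATSRCAAATAVCWTAVAYGGATGGTWCSTWAMTNTARTTSA-3'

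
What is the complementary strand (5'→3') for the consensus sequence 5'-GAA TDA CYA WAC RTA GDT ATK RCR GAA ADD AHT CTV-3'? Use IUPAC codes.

5'-BAGADTHHTTTCYGYMATAHCTAYGTWTRGTHATTC-3'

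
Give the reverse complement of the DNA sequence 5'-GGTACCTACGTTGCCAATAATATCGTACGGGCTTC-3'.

5'-GAAGCCCGTACGATATTATTGGCAACGTAGGTACC-3'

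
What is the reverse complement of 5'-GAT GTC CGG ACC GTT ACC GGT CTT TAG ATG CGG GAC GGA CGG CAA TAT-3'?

Complement each base (A↔T, G↔C): CTACAGGCCTGGCAATGGCCAGAAATCTACGCCCTGCCTGCCGTTATA. Then reverse.

5'-ATATTGCCGTCCGTCCCGCATCTAAAGACCGGTAACGGTCCGGACATC-3'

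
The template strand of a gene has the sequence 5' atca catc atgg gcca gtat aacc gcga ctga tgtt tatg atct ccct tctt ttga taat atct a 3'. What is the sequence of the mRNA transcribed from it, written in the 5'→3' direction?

RNA polymerase reads the template 3'→5' and synthesizes mRNA 5'→3' by base-pairing (A→U, T→A, G↔C). The complement of the template is TAGTGTAGTACCCGGTCATATTGGCGCTGACTACAAATACTAGAGGGAAGAAAACTATTATAGAT; antiparallel, so 5'→3' the coding strand is TAGATATTATCAAAAGAAGGGAGATCATAAACATCAGTCGCGGTTATACTGGCCCATGATGTGAT. Replace T with U for the mRNA.

5'-UAGAUAUUAUCAAAAGAAGGGAGAUCAUAAACAUCAGUCGCGGUUAUACUGGCCCAUGAUGUGAU-3'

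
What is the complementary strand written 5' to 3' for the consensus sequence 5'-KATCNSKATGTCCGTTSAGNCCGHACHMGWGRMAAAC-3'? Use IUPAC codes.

5'-GTTTKYCWCKDGTDCGGNCTSAACGGACATMSNGATM-3'

Standard pairs A↔T, G↔C; ambiguity codes pair R↔Y, M↔K, W↔W, S↔S, H↔D, N↔N. Complement (MTAGNSMTACAGGCAASTCNGGCDTGDKCWCYKTTTG), then reverse for 5'→3'.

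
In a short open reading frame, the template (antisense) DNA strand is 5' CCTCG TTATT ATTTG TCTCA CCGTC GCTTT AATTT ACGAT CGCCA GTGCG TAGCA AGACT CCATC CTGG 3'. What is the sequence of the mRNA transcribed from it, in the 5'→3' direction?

5′-CCAGGAUGGAGUCUUGCUACGCACUGGCGAUCGUAAAUUAAAGCGACGGUGAGACAAAUAAUAACGAGG-3′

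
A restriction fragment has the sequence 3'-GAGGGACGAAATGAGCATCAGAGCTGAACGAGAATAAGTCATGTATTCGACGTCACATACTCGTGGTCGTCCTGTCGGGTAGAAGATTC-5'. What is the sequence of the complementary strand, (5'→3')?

The strand is given 3'→5', so its complement runs 5'→3' in the same left-to-right order: pair each base A↔T, G↔C.

5'-CTCCCTGCTTTACTCGTAGTCTCGACTTGCTCTTATTCAGTACATAAGCTGCAGTGTATGAGCACCAGCAGGACAGCCCATCTTCTAAG-3'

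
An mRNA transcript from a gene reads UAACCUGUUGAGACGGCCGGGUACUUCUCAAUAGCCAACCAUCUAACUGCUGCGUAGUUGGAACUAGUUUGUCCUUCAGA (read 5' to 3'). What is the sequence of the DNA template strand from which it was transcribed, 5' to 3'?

5'-TCTGAAGGACAAACTAGTTCCAACTACGCAGCAGTTAGATGGTTGGCTATTGAGAAGTACCCGGCCGTCTCAACAGGTTA-3'

Replace U with T to get the coding DNA strand: TAACCTGTTGAGACGGCCGGGTACTTCTCAATAGCCAACCATCTAACTGCTGCGTAGTTGGAACTAGTTTGTCCTTCAGA. The template strand is its reverse complement (complement ATTGGACAACTCTGCCGGCCCATGAAGAGTTATCGGTTGGTAGATTGACGACGCATCAACCTTGATCAAACAGGAAGTCT, then reverse).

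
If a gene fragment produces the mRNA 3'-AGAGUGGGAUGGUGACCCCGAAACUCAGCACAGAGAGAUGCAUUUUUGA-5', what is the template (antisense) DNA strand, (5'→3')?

5'-TCTCACCCTACCACTGGGGCTTTGAGTCGTGTCTCTCTACGTAAAAACT-3'

Written 5'→3' the mRNA is AGUUUUUACGUAGAGAGACACGACUCAAAGCCCCAGUGGUAGGGUGAGA, so the coding DNA strand is AGTTTTTACGTAGAGAGACACGACTCAAAGCCCCAGTGGTAGGGTGAGA. The template is its reverse complement.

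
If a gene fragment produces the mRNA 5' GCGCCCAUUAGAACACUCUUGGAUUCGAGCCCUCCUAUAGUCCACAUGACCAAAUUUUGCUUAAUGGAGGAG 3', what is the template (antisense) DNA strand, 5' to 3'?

Replace U with T to get the coding DNA strand: GCGCCCATTAGAACACTCTTGGATTCGAGCCCTCCTATAGTCCACATGACCAAATTTTGCTTAATGGAGGAG. The template strand is its reverse complement (complement CGCGGGTAATCTTGTGAGAACCTAAGCTCGGGAGGATATCAGGTGTACTGGTTTAAAACGAATTACCTCCTC, then reverse).

5'-CTCCTCCATTAAGCAAAATTTGGTCATGTGGACTATAGGAGGGCTCGAATCCAAGAGTGTTCTAATGGGCGC-3'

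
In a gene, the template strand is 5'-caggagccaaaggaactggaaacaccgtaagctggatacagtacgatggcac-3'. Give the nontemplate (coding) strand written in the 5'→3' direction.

The coding strand is complementary and antiparallel to the template: take the complement (A↔T, G↔C) and reverse.

5'-GTGCCATCGTACTGTATCCAGCTTACGGTGTTTCCAGTTCCTTTGGCTCCTG-3'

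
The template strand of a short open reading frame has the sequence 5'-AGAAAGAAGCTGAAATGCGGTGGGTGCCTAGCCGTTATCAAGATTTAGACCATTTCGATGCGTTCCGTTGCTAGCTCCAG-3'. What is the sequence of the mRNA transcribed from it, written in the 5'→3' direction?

The mRNA has the sequence of the coding strand (reverse complement of the template) with T→U. Reverse complement of AGAAAGAAGCTGAAATGCGGTGGGTGCCTAGCCGTTATCAAGATTTAGACCATTTCGATGCGTTCCGTTGCTAGCTCCAG is CTGGAGCTAGCAACGGAACGCATCGAAATGGTCTAAATCTTGATAACGGCTAGGCACCCACCGCATTTCAGCTTCTTTCT; then T→U.

5′-CUGGAGCUAGCAACGGAACGCAUCGAAAUGGUCUAAAUCUUGAUAACGGCUAGGCACCCACCGCAUUUCAGCUUCUUUCU-3′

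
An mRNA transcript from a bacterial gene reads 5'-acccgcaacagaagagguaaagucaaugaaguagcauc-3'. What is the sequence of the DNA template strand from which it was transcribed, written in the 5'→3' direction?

5'-GATGCTACTTCATTGACTTTACCTCTTCTGTTGCGGGT-3'

Replace U with T to get the coding DNA strand: ACCCGCAACAGAAGAGGTAAAGTCAATGAAGTAGCATC. The template strand is its reverse complement (complement TGGGCGTTGTCTTCTCCATTTCAGTTACTTCATCGTAG, then reverse).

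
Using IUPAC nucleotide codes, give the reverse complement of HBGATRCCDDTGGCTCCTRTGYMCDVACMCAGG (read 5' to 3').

Standard pairs A↔T, G↔C; ambiguity codes pair R↔Y, M↔K, B↔V, D↔H. Complement (DVCTAYGGHHACCGAGGAYACRKGHBTGKGTCC), then reverse for 5'→3'.

5'-CCTGKGTBHGKRCAYAGGAGCCAHHGGYATCVD-3'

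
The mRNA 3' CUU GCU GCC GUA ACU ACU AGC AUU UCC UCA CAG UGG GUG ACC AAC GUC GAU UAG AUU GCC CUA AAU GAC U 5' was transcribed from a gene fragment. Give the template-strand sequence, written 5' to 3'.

5′-GAACGACGGCATTGATGATCGTAAAGGAGTGTCACCCACTGGTTGCAGCTAATCTAACGGGATTTACTGA-3′

Written 5'→3' the mRNA is UCAGUAAAUCCCGUUAGAUUAGCUGCAACCAGUGGGUGACACUCCUUUACGAUCAUCAAUGCCGUCGUUC, so the coding DNA strand is TCAGTAAATCCCGTTAGATTAGCTGCAACCAGTGGGTGACACTCCTTTACGATCATCAATGCCGTCGTTC. The template is its reverse complement.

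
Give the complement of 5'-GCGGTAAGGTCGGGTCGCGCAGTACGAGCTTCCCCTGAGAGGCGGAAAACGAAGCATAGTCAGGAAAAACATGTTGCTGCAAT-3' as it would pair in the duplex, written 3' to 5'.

Base-pairing A↔T, G↔C gives the complement. The complementary strand is antiparallel, so paired with a 5'→3' strand it runs 3'→5'.

3'-CGCCATTCCAGCCCAGCGCGTCATGCTCGAAGGGGACTCTCCGCCTTTTGCTTCGTATCAGTCCTTTTTGTACAACGACGTTA-5'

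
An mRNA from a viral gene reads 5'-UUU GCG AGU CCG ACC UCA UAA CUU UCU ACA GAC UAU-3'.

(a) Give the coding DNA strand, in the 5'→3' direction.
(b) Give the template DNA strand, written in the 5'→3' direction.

(a) 5'-TTTGCGAGTCCGACCTCATAACTTTCTACAGACTAT-3'
(b) 5′-ATAGTCTGTAGAAAGTTATGAGGTCGGACTCGCAAA-3′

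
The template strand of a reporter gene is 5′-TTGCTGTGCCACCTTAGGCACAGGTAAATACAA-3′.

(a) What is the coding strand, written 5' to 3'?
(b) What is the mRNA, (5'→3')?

(a) The coding strand is the reverse complement of the template: complement AACGACACGGTGGAATCCGTGTCCATTTATGTT, then reverse.
(b) mRNA has the coding-strand sequence with T→U.

(a) 5′-TTGTATTTACCTGTGCCTAAGGTGGCACAGCAA-3′
(b) 5'-UUGUAUUUACCUGUGCCUAAGGUGGCACAGCAA-3'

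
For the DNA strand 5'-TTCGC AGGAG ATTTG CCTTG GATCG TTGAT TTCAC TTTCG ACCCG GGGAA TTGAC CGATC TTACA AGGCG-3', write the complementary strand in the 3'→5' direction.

Base-pairing A↔T, G↔C gives the complement. The complementary strand is antiparallel, so paired with a 5'→3' strand it runs 3'→5'.

3′-AAGCGTCCTCTAAACGGAACCTAGCAACTAAAGTGAAAGCTGGGCCCCTTAACTGGCTAGAATGTTCCGC-5′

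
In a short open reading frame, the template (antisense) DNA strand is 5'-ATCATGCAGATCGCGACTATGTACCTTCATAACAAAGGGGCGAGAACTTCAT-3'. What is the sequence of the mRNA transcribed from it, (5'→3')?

5'-AUGAAGUUCUCGCCCCUUUGUUAUGAAGGUACAUAGUCGCGAUCUGCAUGAU-3'

RNA polymerase reads the template 3'→5' and synthesizes mRNA 5'→3' by base-pairing (A→U, T→A, G↔C). The complement of the template is TAGTACGTCTAGCGCTGATACATGGAAGTATTGTTTCCCCGCTCTTGAAGTA; antiparallel, so 5'→3' the coding strand is ATGAAGTTCTCGCCCCTTTGTTATGAAGGTACATAGTCGCGATCTGCATGAT. Replace T with U for the mRNA.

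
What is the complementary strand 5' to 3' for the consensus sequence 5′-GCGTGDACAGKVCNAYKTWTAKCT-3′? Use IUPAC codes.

Standard pairs A↔T, G↔C; ambiguity codes pair Y↔R, K↔M, W↔W, D↔H, V↔B, N↔N. Complement (CGCACHTGTCMBGNTRMAWATMGA), then reverse for 5'→3'.

5'-AGMTAWAMRTNGBMCTGTHCACGC-3'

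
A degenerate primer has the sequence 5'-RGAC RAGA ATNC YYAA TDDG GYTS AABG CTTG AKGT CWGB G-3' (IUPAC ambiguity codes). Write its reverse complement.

5'-CVCWGACMTCAAGCVTTSARCCHHATTRRGNATTCTYGTCY-3'

Standard pairs A↔T, G↔C; ambiguity codes pair R↔Y, K↔M, W↔W, S↔S, B↔V, D↔H, N↔N. Complement (YCTGYTCTTANGRRTTAHHCCRASTTVCGAACTMCAGWCVC), then reverse for 5'→3'.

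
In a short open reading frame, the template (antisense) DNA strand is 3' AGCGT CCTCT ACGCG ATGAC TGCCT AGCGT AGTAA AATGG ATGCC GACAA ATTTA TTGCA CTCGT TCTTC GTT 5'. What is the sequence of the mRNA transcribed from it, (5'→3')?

Reading the template 3'→5' as shown, RNA polymerase pairs each base (A→U, T→A, G↔C) to build mRNA 5'→3' directly.

5'-UCGCAGGAGAUGCGCUACUGACGGAUCGCAUCAUUUUACCUACGGCUGUUUAAAUAACGUGAGCAAGAAGCAA-3'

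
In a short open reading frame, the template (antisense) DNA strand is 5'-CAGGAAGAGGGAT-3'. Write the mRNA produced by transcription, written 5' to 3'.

The mRNA has the sequence of the coding strand (reverse complement of the template) with T→U. Reverse complement of CAGGAAGAGGGAT is ATCCCTCTTCCTG; then T→U.

5'-AUCCCUCUUCCUG-3'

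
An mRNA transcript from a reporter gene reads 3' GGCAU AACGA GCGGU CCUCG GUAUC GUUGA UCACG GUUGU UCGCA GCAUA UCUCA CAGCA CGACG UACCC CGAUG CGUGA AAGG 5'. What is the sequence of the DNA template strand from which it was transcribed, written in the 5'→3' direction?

5'-CCGTATTGCTCGCCAGGAGCCATAGCAACTAGTGCCAACAAGCGTCGTATAGAGTGTCGTGCTGCATGGGGCTACGCACTTTCC-3'

Written 5'→3' the mRNA is GGAAAGUGCGUAGCCCCAUGCAGCACGACACUCUAUACGACGCUUGUUGGCACUAGUUGCUAUGGCUCCUGGCGAGCAAUACGG, so the coding DNA strand is GGAAAGTGCGTAGCCCCATGCAGCACGACACTCTATACGACGCTTGTTGGCACTAGTTGCTATGGCTCCTGGCGAGCAATACGG. The template is its reverse complement.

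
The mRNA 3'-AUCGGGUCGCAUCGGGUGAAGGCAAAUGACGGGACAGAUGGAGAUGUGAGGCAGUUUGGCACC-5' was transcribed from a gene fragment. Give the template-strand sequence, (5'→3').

5'-TAGCCCAGCGTAGCCCACTTCCGTTTACTGCCCTGTCTACCTCTACACTCCGTCAAACCGTGG-3'

Written 5'→3' the mRNA is CCACGGUUUGACGGAGUGUAGAGGUAGACAGGGCAGUAAACGGAAGUGGGCUACGCUGGGCUA, so the coding DNA strand is CCACGGTTTGACGGAGTGTAGAGGTAGACAGGGCAGTAAACGGAAGTGGGCTACGCTGGGCTA. The template is its reverse complement.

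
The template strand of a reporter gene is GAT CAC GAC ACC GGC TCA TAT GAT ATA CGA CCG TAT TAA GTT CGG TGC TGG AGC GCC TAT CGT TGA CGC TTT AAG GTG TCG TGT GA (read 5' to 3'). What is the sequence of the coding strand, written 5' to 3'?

5'-TCACACGACACCTTAAAGCGTCAACGATAGGCGCTCCAGCACCGAACTTAATACGGTCGTATATCATATGAGCCGGTGTCGTGATC-3'

The coding strand is complementary and antiparallel to the template: take the complement (A↔T, G↔C) and reverse.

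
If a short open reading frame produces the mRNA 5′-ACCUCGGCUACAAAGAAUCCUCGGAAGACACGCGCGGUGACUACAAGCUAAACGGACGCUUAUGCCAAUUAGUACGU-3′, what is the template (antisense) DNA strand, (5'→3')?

Replace U with T to get the coding DNA strand: ACCTCGGCTACAAAGAATCCTCGGAAGACACGCGCGGTGACTACAAGCTAAACGGACGCTTATGCCAATTAGTACGT. The template strand is its reverse complement (complement TGGAGCCGATGTTTCTTAGGAGCCTTCTGTGCGCGCCACTGATGTTCGATTTGCCTGCGAATACGGTTAATCATGCA, then reverse).

5′-ACGTACTAATTGGCATAAGCGTCCGTTTAGCTTGTAGTCACCGCGCGTGTCTTCCGAGGATTCTTTGTAGCCGAGGT-3′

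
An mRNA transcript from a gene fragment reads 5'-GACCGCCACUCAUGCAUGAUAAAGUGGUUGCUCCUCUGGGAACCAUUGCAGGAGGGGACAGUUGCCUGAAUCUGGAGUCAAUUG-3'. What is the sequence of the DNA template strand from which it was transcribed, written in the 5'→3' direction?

5'-CAATTGACTCCAGATTCAGGCAACTGTCCCCTCCTGCAATGGTTCCCAGAGGAGCAACCACTTTATCATGCATGAGTGGCGGTC-3'

Replace U with T to get the coding DNA strand: GACCGCCACTCATGCATGATAAAGTGGTTGCTCCTCTGGGAACCATTGCAGGAGGGGACAGTTGCCTGAATCTGGAGTCAATTG. The template strand is its reverse complement (complement CTGGCGGTGAGTACGTACTATTTCACCAACGAGGAGACCCTTGGTAACGTCCTCCCCTGTCAACGGACTTAGACCTCAGTTAAC, then reverse).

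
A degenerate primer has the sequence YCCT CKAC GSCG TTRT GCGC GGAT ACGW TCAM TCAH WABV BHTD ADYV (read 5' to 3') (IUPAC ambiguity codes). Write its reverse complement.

5′-BRHTHADVBVTWDTGAKTGAWCGTATCCGCGCAYAACGSCGTMGAGGR-3′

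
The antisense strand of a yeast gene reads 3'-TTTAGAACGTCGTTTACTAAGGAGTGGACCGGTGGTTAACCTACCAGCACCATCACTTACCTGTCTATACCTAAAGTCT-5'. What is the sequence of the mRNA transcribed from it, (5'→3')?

Reading the template 3'→5' as shown, RNA polymerase pairs each base (A→U, T→A, G↔C) to build mRNA 5'→3' directly.

5'-AAAUCUUGCAGCAAAUGAUUCCUCACCUGGCCACCAAUUGGAUGGUCGUGGUAGUGAAUGGACAGAUAUGGAUUUCAGA-3'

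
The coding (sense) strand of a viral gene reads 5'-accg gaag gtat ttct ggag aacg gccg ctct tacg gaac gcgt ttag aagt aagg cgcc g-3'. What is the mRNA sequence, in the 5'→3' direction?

5'-ACCGGAAGGUAUUUCUGGAGAACGGCCGCUCUUACGGAACGCGUUUAGAAGUAAGGCGCCG-3'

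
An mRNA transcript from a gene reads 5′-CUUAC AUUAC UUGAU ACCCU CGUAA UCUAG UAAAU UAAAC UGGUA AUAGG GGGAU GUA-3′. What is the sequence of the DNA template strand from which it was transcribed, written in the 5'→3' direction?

Replace U with T to get the coding DNA strand: CTTACATTACTTGATACCCTCGTAATCTAGTAAATTAAACTGGTAATAGGGGGATGTA. The template strand is its reverse complement (complement GAATGTAATGAACTATGGGAGCATTAGATCATTTAATTTGACCATTATCCCCCTACAT, then reverse).

5'-TACATCCCCCTATTACCAGTTTAATTTACTAGATTACGAGGGTATCAAGTAATGTAAG-3'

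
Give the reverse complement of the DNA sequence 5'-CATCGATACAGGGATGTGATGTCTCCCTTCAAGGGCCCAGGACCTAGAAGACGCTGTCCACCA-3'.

Reading the sequence 3'→5' and pairing each base (A↔T, G↔C) gives the reverse complement directly.

5'-TGGTGGACAGCGTCTTCTAGGTCCTGGGCCCTTGAAGGGAGACATCACATCCCTGTATCGATG-3'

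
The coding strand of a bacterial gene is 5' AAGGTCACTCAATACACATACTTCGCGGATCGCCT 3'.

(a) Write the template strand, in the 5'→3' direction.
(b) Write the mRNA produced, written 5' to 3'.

(a) The template strand is the reverse complement of the coding strand: complement TTCCAGTGAGTTATGTGTATGAAGCGCCTAGCGGA, then reverse.
(b) mRNA matches the coding strand with T→U.

(a) 5'-AGGCGATCCGCGAAGTATGTGTATTGAGTGACCTT-3'
(b) 5'-AAGGUCACUCAAUACACAUACUUCGCGGAUCGCCU-3'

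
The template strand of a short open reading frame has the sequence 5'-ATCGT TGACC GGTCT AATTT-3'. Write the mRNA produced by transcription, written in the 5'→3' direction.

5′-AAAUUAGACCGGUCAACGAU-3′

RNA polymerase reads the template 3'→5' and synthesizes mRNA 5'→3' by base-pairing (A→U, T→A, G↔C). The complement of the template is TAGCAACTGGCCAGATTAAA; antiparallel, so 5'→3' the coding strand is AAATTAGACCGGTCAACGAT. Replace T with U for the mRNA.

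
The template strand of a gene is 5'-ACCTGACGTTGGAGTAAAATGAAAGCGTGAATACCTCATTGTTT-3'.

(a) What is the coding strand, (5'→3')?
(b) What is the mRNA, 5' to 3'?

(a) 5'-AAACAATGAGGTATTCACGCTTTCATTTTACTCCAACGTCAGGT-3'
(b) 5'-AAACAAUGAGGUAUUCACGCUUUCAUUUUACUCCAACGUCAGGU-3'

(a) The coding strand is the reverse complement of the template: complement TGGACTGCAACCTCATTTTACTTTCGCACTTATGGAGTAACAAA, then reverse.
(b) mRNA has the coding-strand sequence with T→U.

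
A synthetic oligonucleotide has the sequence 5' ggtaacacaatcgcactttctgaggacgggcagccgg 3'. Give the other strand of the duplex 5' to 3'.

5'-CCGGCTGCCCGTCCTCAGAAAGTGCGATTGTGTTACC-3'

The complement of GGTAACACAATCGCACTTTCTGAGGACGGGCAGCCGG is CCATTGTGTTAGCGTGAAAGACTCCTGCCCGTCGGCC (A↔T, G↔C). DNA strands are antiparallel, so the complementary strand runs 3'→5'; reversing gives the 5'→3' form.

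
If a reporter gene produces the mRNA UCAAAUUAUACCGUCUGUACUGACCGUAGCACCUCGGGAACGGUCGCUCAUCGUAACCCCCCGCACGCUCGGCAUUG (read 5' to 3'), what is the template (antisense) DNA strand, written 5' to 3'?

5'-CAATGCCGAGCGTGCGGGGGGTTACGATGAGCGACCGTTCCCGAGGTGCTACGGTCAGTACAGACGGTATAATTTGA-3'

Replace U with T to get the coding DNA strand: TCAAATTATACCGTCTGTACTGACCGTAGCACCTCGGGAACGGTCGCTCATCGTAACCCCCCGCACGCTCGGCATTG. The template strand is its reverse complement (complement AGTTTAATATGGCAGACATGACTGGCATCGTGGAGCCCTTGCCAGCGAGTAGCATTGGGGGGCGTGCGAGCCGTAAC, then reverse).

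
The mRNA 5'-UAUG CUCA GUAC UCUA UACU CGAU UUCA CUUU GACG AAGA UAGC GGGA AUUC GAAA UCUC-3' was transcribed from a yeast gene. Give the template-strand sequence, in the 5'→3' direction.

5′-GAGATTTCGAATTCCCGCTATCTTCGTCAAAGTGAAATCGAGTATAGAGTACTGAGCATA-3′

Replace U with T to get the coding DNA strand: TATGCTCAGTACTCTATACTCGATTTCACTTTGACGAAGATAGCGGGAATTCGAAATCTC. The template strand is its reverse complement (complement ATACGAGTCATGAGATATGAGCTAAAGTGAAACTGCTTCTATCGCCCTTAAGCTTTAGAG, then reverse).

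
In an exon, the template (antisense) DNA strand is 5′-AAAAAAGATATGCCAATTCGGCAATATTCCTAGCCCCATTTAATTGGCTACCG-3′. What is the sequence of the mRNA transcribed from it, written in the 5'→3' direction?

The mRNA has the sequence of the coding strand (reverse complement of the template) with T→U. Reverse complement of AAAAAAGATATGCCAATTCGGCAATATTCCTAGCCCCATTTAATTGGCTACCG is CGGTAGCCAATTAAATGGGGCTAGGAATATTGCCGAATTGGCATATCTTTTTT; then T→U.

5'-CGGUAGCCAAUUAAAUGGGGCUAGGAAUAUUGCCGAAUUGGCAUAUCUUUUUU-3'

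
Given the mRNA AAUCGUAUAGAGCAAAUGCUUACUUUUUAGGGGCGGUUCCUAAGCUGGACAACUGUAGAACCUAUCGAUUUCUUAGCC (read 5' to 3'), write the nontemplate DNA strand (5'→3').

The coding DNA strand has the same 5'→3' sequence as the mRNA with U replaced by T.

5′-AATCGTATAGAGCAAATGCTTACTTTTTAGGGGCGGTTCCTAAGCTGGACAACTGTAGAACCTATCGATTTCTTAGCC-3′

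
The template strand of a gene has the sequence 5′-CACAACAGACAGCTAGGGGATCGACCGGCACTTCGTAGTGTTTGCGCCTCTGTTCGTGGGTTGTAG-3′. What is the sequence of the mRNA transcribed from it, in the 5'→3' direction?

RNA polymerase reads the template 3'→5' and synthesizes mRNA 5'→3' by base-pairing (A→U, T→A, G↔C). The complement of the template is GTGTTGTCTGTCGATCCCCTAGCTGGCCGTGAAGCATCACAAACGCGGAGACAAGCACCCAACATC; antiparallel, so 5'→3' the coding strand is CTACAACCCACGAACAGAGGCGCAAACACTACGAAGTGCCGGTCGATCCCCTAGCTGTCTGTTGTG. Replace T with U for the mRNA.

5'-CUACAACCCACGAACAGAGGCGCAAACACUACGAAGUGCCGGUCGAUCCCCUAGCUGUCUGUUGUG-3'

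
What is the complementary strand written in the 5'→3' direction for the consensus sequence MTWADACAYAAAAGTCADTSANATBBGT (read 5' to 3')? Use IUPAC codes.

5′-ACVVATNTSAHTGACTTTTRTGTHTWAK-3′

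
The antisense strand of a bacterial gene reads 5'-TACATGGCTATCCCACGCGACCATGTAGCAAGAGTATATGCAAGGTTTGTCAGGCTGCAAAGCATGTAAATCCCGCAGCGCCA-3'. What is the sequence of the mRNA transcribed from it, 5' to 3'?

5'-UGGCGCUGCGGGAUUUACAUGCUUUGCAGCCUGACAAACCUUGCAUAUACUCUUGCUACAUGGUCGCGUGGGAUAGCCAUGUA-3'

RNA polymerase reads the template 3'→5' and synthesizes mRNA 5'→3' by base-pairing (A→U, T→A, G↔C). The complement of the template is ATGTACCGATAGGGTGCGCTGGTACATCGTTCTCATATACGTTCCAAACAGTCCGACGTTTCGTACATTTAGGGCGTCGCGGT; antiparallel, so 5'→3' the coding strand is TGGCGCTGCGGGATTTACATGCTTTGCAGCCTGACAAACCTTGCATATACTCTTGCTACATGGTCGCGTGGGATAGCCATGTA. Replace T with U for the mRNA.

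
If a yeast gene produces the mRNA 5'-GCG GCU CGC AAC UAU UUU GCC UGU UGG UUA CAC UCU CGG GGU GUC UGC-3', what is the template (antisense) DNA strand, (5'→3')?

Replace U with T to get the coding DNA strand: GCGGCTCGCAACTATTTTGCCTGTTGGTTACACTCTCGGGGTGTCTGC. The template strand is its reverse complement (complement CGCCGAGCGTTGATAAAACGGACAACCAATGTGAGAGCCCCACAGACG, then reverse).

5'-GCAGACACCCCGAGAGTGTAACCAACAGGCAAAATAGTTGCGAGCCGC-3'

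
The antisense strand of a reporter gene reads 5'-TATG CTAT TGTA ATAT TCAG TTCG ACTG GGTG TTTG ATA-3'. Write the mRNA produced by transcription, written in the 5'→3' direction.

5'-UAUCAAACACCCAGUCGAACUGAAUAUUACAAUAGCAUA-3'

RNA polymerase reads the template 3'→5' and synthesizes mRNA 5'→3' by base-pairing (A→U, T→A, G↔C). The complement of the template is ATACGATAACATTATAAGTCAAGCTGACCCACAAACTAT; antiparallel, so 5'→3' the coding strand is TATCAAACACCCAGTCGAACTGAATATTACAATAGCATA. Replace T with U for the mRNA.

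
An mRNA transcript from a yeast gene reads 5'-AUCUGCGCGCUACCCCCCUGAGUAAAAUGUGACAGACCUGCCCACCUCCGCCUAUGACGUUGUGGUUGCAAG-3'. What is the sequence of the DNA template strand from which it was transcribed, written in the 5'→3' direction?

5'-CTTGCAACCACAACGTCATAGGCGGAGGTGGGCAGGTCTGTCACATTTTACTCAGGGGGGTAGCGCGCAGAT-3'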